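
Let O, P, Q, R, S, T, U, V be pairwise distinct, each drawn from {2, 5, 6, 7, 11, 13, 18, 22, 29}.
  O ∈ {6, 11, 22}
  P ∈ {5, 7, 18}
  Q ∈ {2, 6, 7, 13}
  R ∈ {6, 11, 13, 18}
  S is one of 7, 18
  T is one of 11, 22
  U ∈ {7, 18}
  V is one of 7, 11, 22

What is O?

6

The 8 variables together cover exactly {2, 5, 6, 7, 11, 13, 18, 22} — 8 values for 8 variables — and 2 appears only in Q's list, so Q = 2.
The 7 still-open variables draw from only 7 values {5, 6, 7, 11, 13, 18, 22}, so each is used; only P can be 5, hence P = 5.
The 6 still-open variables draw from only 6 values {6, 7, 11, 13, 18, 22}, so each is used; only R can be 13, hence R = 13.
The 5 still-open variables draw from only 5 values {6, 7, 11, 18, 22}, so each is used; only O can be 6, hence O = 6.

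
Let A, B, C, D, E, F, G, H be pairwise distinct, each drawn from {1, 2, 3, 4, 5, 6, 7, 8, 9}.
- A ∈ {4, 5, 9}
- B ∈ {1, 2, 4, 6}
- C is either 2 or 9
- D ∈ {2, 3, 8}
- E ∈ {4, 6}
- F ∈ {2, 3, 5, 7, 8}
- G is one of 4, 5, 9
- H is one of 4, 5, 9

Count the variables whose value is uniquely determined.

A, G, H between them cover only {4, 5, 9} — a naked triple. Remove those values from B, C, E, F.
That leaves C = 2. Remove 2 from B, D, F.
E has just one choice, so E = 6. Strike 6 from B.
B must be 1 (only option left).
Determined: B=1, C=2, E=6. The other variables each still have more than one consistent value. That makes 3.

3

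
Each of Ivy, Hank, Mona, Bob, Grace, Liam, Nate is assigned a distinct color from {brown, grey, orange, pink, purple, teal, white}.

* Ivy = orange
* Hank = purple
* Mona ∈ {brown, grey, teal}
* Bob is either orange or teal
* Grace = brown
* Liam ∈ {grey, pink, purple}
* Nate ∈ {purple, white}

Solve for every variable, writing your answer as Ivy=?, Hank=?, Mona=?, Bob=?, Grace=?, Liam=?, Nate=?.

Ivy has just one choice, so Ivy = orange. Remove orange from Bob.
Hank must be purple (only option left). Strike purple from Liam, Nate.
Bob's domain is down to {teal}, so Bob = teal. So Mona can't be teal.
That leaves Grace = brown. So Mona can't be brown.
Nate's domain is down to {white}, so Nate = white.
Mona's domain is down to {grey}, so Mona = grey. Remove grey from Liam.
Liam's domain is down to {pink}, so Liam = pink.

Ivy=orange, Hank=purple, Mona=grey, Bob=teal, Grace=brown, Liam=pink, Nate=white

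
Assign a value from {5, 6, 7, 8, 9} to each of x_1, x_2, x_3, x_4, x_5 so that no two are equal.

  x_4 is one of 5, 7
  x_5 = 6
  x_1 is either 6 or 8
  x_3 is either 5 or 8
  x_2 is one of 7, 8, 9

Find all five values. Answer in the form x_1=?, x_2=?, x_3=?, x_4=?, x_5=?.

x_5 has just one choice, so x_5 = 6. So x_1 can't be 6.
x_1 must be 8 (only option left). Remove 8 from x_2, x_3.
x_3's domain is down to {5}, so x_3 = 5. Eliminate 5 elsewhere: x_4.
x_4 has just one choice, so x_4 = 7. Remove 7 from x_2.
That leaves x_2 = 9.

x_1=8, x_2=9, x_3=5, x_4=7, x_5=6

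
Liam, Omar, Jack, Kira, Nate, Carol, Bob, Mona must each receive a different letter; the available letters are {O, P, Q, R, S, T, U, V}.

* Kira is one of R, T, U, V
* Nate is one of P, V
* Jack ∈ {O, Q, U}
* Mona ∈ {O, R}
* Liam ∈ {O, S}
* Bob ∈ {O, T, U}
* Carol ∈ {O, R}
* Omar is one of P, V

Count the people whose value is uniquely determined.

2

Among the 8 variables, Q fits only Jack (and all 8 values in {O, P, Q, R, S, T, U, V} must be used), so Jack = Q.
Among the 7 still-open variables, S fits only Liam (and all 7 values in {O, P, R, S, T, U, V} must be used), so Liam = S.
Omar and Nate share exactly the 2 values {P, V}; by pigeonhole those values go to them, so strike P, V from Kira.
Carol and Mona between them cover only {O, R} — a naked pair. Remove those values from Kira, Bob.
Determined: Liam=S, Jack=Q. The other people each still have more than one consistent value. That makes 2.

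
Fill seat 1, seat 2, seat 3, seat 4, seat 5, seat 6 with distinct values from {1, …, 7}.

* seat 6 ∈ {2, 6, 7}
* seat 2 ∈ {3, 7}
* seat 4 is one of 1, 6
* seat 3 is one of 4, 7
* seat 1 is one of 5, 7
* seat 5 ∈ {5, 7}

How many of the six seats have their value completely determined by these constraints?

The 2 variables seat 1 and seat 5 are confined to {5, 7}, which locks those values in; drop them from seat 2, seat 3, seat 6.
seat 2 has just one choice, so seat 2 = 3.
seat 3's domain is down to {4}, so seat 3 = 4.
Determined: seat 2=3, seat 3=4. The other seats each still have more than one consistent value. That makes 2.

2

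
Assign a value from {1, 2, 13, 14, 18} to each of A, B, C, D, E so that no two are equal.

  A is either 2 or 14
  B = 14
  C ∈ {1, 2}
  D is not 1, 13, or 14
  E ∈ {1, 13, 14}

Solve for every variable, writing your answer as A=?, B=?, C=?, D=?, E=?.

B's domain is down to {14}, so B = 14. Strike 14 from A, E.
A must be 2 (only option left). Eliminate 2 elsewhere: C, D.
C's domain is down to {1}, so C = 1. Eliminate 1 elsewhere: E.
D must be 18 (only option left).
E's domain is down to {13}, so E = 13.

A=2, B=14, C=1, D=18, E=13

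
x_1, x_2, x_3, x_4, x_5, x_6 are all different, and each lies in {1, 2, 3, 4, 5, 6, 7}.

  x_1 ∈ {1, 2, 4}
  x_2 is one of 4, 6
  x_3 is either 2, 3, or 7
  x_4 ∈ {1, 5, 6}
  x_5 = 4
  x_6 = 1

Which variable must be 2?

x_1

x_5's domain is down to {4}, so x_5 = 4. So x_1, x_2 can't be 4.
That leaves x_6 = 1. Remove 1 from x_1, x_4.
So 2 goes to x_1.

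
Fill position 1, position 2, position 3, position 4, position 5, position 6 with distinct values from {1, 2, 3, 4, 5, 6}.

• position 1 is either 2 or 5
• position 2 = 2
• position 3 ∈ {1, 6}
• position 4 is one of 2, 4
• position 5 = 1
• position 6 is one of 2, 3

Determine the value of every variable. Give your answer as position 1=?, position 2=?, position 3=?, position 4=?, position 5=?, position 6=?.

position 1=5, position 2=2, position 3=6, position 4=4, position 5=1, position 6=3

position 2 must be 2 (only option left). Eliminate 2 elsewhere: position 1, position 4, position 6.
That leaves position 4 = 4.
position 5 has just one choice, so position 5 = 1. Strike 1 from position 3.
position 6's domain is down to {3}, so position 6 = 3.
position 1's domain is down to {5}, so position 1 = 5.
position 3 has just one choice, so position 3 = 6.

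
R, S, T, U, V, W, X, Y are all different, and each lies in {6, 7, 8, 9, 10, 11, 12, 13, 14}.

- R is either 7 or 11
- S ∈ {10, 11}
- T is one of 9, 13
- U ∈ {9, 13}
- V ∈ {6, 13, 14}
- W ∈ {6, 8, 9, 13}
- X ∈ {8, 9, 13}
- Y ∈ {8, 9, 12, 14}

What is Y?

12

The 2 variables T and U are confined to {9, 13}, which locks those values in; drop them from V, W, X, Y.
X must be 8 (only option left). Eliminate 8 elsewhere: W, Y.
That leaves W = 6. Eliminate 6 elsewhere: V.
That leaves V = 14. So Y can't be 14.
So Y = 12.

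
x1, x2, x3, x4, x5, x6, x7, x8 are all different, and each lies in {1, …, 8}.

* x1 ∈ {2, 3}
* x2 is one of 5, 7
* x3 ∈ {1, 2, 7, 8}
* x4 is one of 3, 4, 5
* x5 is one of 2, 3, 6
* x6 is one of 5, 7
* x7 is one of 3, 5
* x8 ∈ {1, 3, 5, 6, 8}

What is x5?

6

The 8 variables together cover exactly {1, 2, 3, 4, 5, 6, 7, 8} — 8 values for 8 variables — and 4 appears only in x4's list, so x4 = 4.
x2 and x6 share exactly the 2 values {5, 7}; by pigeonhole those values go to them, so strike 5, 7 from x3, x7, x8.
x7 must be 3 (only option left). So x1, x5, x8 can't be 3.
x1 has just one choice, so x1 = 2. Remove 2 from x3, x5.
So x5 = 6.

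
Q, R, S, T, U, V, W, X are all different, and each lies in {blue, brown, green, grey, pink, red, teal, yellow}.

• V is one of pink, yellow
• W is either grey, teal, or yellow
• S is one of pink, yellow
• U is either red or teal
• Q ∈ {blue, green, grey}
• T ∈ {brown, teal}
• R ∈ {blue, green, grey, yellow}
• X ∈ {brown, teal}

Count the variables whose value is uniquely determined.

2

The 8 variables draw from only 8 values {blue, brown, green, grey, pink, red, teal, yellow}, so each is used; only U can be red, hence U = red.
The 2 variables S and V are confined to {pink, yellow}, which locks those values in; drop them from R, W.
T and X between them cover only {brown, teal} — a naked pair. Remove those values from W.
That leaves W = grey. Eliminate grey elsewhere: Q, R.
Determined: U=red, W=grey. The other variables each still have more than one consistent value. That makes 2.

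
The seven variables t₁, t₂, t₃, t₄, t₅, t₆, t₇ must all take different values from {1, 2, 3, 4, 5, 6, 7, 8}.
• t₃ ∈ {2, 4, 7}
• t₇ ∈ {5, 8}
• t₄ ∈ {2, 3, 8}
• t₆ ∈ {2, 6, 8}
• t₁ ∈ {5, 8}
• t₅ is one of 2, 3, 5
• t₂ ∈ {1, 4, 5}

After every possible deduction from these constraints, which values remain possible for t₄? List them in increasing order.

2, 3

The 2 variables t₁ and t₇ are confined to {5, 8}, which locks those values in; drop them from t₂, t₄, t₅, t₆.
t₄ and t₅ between them cover only {2, 3} — a naked pair. Remove those values from t₃, t₆.
That leaves t₆ = 6.
No further eliminations apply; t₄ can still be any of 2, 3.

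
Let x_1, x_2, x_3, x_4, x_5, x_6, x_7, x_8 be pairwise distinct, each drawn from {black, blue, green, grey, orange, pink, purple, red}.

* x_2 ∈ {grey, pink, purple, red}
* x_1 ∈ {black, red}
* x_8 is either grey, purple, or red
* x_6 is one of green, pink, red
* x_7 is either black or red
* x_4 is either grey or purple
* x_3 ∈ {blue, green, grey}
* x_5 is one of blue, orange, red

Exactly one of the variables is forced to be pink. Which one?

x_2

Among the 8 variables, orange fits only x_5 (and all 8 values in {black, blue, green, grey, orange, pink, purple, red} must be used), so x_5 = orange.
The 7 still-open variables draw from only 7 values {black, blue, green, grey, pink, purple, red}, so each is used; only x_3 can be blue, hence x_3 = blue.
Among the 6 still-open variables, green fits only x_6 (and all 6 values in {black, green, grey, pink, purple, red} must be used), so x_6 = green.
The 5 still-open variables together cover exactly {black, grey, pink, purple, red} — 5 values for 5 variables — and pink appears only in x_2's list, so x_2 = pink.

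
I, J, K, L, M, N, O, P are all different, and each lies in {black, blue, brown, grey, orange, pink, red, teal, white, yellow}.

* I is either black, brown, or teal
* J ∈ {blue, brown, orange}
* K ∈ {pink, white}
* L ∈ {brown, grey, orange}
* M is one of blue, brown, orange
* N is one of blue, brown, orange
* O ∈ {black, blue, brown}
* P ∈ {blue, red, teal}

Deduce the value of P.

red

J, M, N share exactly the 3 values {blue, brown, orange}; by pigeonhole those values go to them, so strike blue, brown, orange from I, L, O, P.
That leaves L = grey.
O has just one choice, so O = black. So I can't be black.
That leaves I = teal. Strike teal from P.
So P = red.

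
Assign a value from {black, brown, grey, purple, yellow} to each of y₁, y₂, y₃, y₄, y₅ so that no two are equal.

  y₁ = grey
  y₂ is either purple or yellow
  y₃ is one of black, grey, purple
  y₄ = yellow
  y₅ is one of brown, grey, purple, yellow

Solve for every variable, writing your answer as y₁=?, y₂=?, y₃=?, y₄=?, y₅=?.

y₁=grey, y₂=purple, y₃=black, y₄=yellow, y₅=brown

y₁'s domain is down to {grey}, so y₁ = grey. Strike grey from y₃, y₅.
y₄ has just one choice, so y₄ = yellow. So y₂, y₅ can't be yellow.
y₂'s domain is down to {purple}, so y₂ = purple. Remove purple from y₃, y₅.
y₃ has just one choice, so y₃ = black.
That leaves y₅ = brown.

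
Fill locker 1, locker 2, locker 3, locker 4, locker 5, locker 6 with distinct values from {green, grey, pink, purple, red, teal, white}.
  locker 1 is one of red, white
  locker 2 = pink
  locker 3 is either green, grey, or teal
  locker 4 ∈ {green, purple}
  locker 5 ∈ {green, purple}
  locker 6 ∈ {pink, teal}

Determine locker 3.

grey

locker 2 must be pink (only option left). So locker 6 can't be pink.
locker 6's domain is down to {teal}, so locker 6 = teal. Eliminate teal elsewhere: locker 3.
locker 4 and locker 5 between them cover only {green, purple} — a naked pair. Remove those values from locker 3.
So locker 3 = grey.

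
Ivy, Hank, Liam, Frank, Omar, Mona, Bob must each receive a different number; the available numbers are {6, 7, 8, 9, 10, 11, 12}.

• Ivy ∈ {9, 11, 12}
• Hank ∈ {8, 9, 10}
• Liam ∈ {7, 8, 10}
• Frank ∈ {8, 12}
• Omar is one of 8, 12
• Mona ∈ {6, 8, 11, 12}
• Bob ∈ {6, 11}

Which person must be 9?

Ivy

The 7 variables draw from only 7 values {6, 7, 8, 9, 10, 11, 12}, so each is used; only Liam can be 7, hence Liam = 7.
The 6 still-open variables draw from only 6 values {6, 8, 9, 10, 11, 12}, so each is used; only Hank can be 10, hence Hank = 10.
The 5 still-open variables together cover exactly {6, 8, 9, 11, 12} — 5 values for 5 variables — and 9 appears only in Ivy's list, so Ivy = 9.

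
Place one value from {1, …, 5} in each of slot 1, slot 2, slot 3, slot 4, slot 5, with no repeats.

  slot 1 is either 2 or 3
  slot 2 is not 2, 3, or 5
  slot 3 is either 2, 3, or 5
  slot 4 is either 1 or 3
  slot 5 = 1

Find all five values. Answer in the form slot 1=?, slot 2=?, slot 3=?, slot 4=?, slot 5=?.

slot 1=2, slot 2=4, slot 3=5, slot 4=3, slot 5=1

slot 5 has just one choice, so slot 5 = 1. So slot 2, slot 4 can't be 1.
slot 2 must be 4 (only option left).
slot 4 must be 3 (only option left). So slot 1, slot 3 can't be 3.
slot 1 has just one choice, so slot 1 = 2. So slot 3 can't be 2.
slot 3 must be 5 (only option left).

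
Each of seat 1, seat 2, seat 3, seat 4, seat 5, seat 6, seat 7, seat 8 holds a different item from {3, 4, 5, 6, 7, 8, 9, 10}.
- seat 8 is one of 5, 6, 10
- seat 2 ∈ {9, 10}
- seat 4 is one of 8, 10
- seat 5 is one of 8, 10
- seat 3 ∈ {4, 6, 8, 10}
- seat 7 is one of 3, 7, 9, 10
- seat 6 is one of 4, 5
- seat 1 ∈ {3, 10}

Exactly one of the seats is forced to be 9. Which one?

Among the 8 variables, 7 fits only seat 7 (and all 8 values in {3, 4, 5, 6, 7, 8, 9, 10} must be used), so seat 7 = 7.
The 7 still-open variables together cover exactly {3, 4, 5, 6, 8, 9, 10} — 7 values for 7 variables — and 3 appears only in seat 1's list, so seat 1 = 3.
The 6 still-open variables draw from only 6 values {4, 5, 6, 8, 9, 10}, so each is used; only seat 2 can be 9, hence seat 2 = 9.

seat 2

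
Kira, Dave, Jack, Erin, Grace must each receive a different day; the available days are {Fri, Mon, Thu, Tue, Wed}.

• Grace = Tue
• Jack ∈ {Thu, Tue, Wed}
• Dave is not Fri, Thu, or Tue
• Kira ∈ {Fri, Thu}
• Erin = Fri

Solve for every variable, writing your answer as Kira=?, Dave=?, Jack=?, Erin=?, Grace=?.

Kira=Thu, Dave=Mon, Jack=Wed, Erin=Fri, Grace=Tue

Erin has just one choice, so Erin = Fri. Eliminate Fri elsewhere: Kira.
Grace's domain is down to {Tue}, so Grace = Tue. Eliminate Tue elsewhere: Jack.
Kira must be Thu (only option left). Remove Thu from Jack.
Jack's domain is down to {Wed}, so Jack = Wed. So Dave can't be Wed.
Dave's domain is down to {Mon}, so Dave = Mon.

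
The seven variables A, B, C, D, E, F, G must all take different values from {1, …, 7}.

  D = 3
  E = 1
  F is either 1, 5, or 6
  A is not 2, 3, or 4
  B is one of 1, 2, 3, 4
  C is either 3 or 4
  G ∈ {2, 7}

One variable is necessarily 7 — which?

D must be 3 (only option left). Remove 3 from B, C.
E has just one choice, so E = 1. So A, B, F can't be 1.
C's domain is down to {4}, so C = 4. Remove 4 from B.
B must be 2 (only option left). Eliminate 2 elsewhere: G.
So 7 goes to G.

G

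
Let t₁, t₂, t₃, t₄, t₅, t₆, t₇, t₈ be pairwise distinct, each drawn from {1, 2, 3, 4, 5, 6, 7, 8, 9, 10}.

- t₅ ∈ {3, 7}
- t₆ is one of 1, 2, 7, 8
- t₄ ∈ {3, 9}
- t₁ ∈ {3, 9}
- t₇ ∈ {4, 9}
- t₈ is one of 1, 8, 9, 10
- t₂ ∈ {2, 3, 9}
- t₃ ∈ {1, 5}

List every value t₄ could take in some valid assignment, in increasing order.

3, 9

t₁ and t₄ share exactly the 2 values {3, 9}; by pigeonhole those values go to them, so strike 3, 9 from t₂, t₅, t₇, t₈.
That leaves t₂ = 2. So t₆ can't be 2.
t₅ has just one choice, so t₅ = 7. Strike 7 from t₆.
t₇ must be 4 (only option left).
No further eliminations apply; t₄ can still be any of 3, 9.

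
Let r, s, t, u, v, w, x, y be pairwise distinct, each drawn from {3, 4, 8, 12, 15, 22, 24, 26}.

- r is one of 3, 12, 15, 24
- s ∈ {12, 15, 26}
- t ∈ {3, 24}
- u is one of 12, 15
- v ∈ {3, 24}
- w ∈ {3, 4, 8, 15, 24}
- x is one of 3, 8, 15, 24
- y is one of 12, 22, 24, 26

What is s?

Among the 8 variables, 4 fits only w (and all 8 values in {3, 4, 8, 12, 15, 22, 24, 26} must be used), so w = 4.
The 7 still-open variables together cover exactly {3, 8, 12, 15, 22, 24, 26} — 7 values for 7 variables — and 8 appears only in x's list, so x = 8.
The 6 still-open variables together cover exactly {3, 12, 15, 22, 24, 26} — 6 values for 6 variables — and 22 appears only in y's list, so y = 22.
Among the 5 still-open variables, 26 fits only s (and all 5 values in {3, 12, 15, 24, 26} must be used), so s = 26.

26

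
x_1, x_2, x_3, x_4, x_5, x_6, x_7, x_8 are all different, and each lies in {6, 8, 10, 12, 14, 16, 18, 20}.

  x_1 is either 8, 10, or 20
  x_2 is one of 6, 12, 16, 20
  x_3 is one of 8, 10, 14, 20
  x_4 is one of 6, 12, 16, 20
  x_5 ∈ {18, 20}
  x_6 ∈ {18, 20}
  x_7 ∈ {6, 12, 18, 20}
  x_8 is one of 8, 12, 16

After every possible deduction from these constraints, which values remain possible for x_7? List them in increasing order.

6, 12

The 8 variables draw from only 8 values {6, 8, 10, 12, 14, 16, 18, 20}, so each is used; only x_3 can be 14, hence x_3 = 14.
The 7 still-open variables draw from only 7 values {6, 8, 10, 12, 16, 18, 20}, so each is used; only x_1 can be 10, hence x_1 = 10.
Among the 6 still-open variables, 8 fits only x_8 (and all 6 values in {6, 8, 12, 16, 18, 20} must be used), so x_8 = 8.
x_5 and x_6 between them cover only {18, 20} — a naked pair. Remove those values from x_2, x_4, x_7.
No further eliminations apply; x_7 can still be any of 6, 12.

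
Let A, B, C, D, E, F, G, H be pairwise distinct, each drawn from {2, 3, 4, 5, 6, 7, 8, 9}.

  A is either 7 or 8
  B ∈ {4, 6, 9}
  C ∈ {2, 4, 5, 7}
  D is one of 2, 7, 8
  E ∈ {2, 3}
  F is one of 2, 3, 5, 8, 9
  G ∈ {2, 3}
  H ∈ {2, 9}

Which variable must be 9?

Among the 8 variables, 6 fits only B (and all 8 values in {2, 3, 4, 5, 6, 7, 8, 9} must be used), so B = 6.
The 7 still-open variables together cover exactly {2, 3, 4, 5, 7, 8, 9} — 7 values for 7 variables — and 4 appears only in C's list, so C = 4.
Among the 6 still-open variables, 5 fits only F (and all 6 values in {2, 3, 5, 7, 8, 9} must be used), so F = 5.
The 5 still-open variables together cover exactly {2, 3, 7, 8, 9} — 5 values for 5 variables — and 9 appears only in H's list, so H = 9.

H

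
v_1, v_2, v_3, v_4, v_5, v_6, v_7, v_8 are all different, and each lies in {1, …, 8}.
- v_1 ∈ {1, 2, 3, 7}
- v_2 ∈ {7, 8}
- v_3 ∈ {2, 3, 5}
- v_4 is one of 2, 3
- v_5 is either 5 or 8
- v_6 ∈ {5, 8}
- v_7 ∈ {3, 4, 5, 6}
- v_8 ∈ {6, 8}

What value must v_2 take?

Among the 8 variables, 1 fits only v_1 (and all 8 values in {1, 2, 3, 4, 5, 6, 7, 8} must be used), so v_1 = 1.
The 7 still-open variables together cover exactly {2, 3, 4, 5, 6, 7, 8} — 7 values for 7 variables — and 4 appears only in v_7's list, so v_7 = 4.
The 6 still-open variables draw from only 6 values {2, 3, 5, 6, 7, 8}, so each is used; only v_8 can be 6, hence v_8 = 6.
The 5 still-open variables draw from only 5 values {2, 3, 5, 7, 8}, so each is used; only v_2 can be 7, hence v_2 = 7.

7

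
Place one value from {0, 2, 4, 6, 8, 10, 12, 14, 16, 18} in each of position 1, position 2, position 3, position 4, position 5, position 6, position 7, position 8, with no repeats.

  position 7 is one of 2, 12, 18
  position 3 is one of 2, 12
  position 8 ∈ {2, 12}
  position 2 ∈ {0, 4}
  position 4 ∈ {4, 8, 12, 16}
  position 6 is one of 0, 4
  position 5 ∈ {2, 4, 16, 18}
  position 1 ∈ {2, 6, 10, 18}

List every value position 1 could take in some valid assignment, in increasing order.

position 2 and position 6 share exactly the 2 values {0, 4}; by pigeonhole those values go to them, so strike 0, 4 from position 4, position 5.
position 3 and position 8 between them cover only {2, 12} — a naked pair. Remove those values from position 1, position 4, position 5, position 7.
position 7 has just one choice, so position 7 = 18. Strike 18 from position 1, position 5.
That leaves position 5 = 16. Remove 16 from position 4.
position 4 must be 8 (only option left).
No further eliminations apply; position 1 can still be any of 6, 10.

6, 10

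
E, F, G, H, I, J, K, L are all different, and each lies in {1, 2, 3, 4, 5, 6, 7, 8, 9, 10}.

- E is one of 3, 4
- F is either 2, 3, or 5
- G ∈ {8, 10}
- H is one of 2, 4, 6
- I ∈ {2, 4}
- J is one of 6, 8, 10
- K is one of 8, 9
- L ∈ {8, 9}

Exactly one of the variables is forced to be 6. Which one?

J

The 8 variables together cover exactly {2, 3, 4, 5, 6, 8, 9, 10} — 8 values for 8 variables — and 5 appears only in F's list, so F = 5.
The 7 still-open variables draw from only 7 values {2, 3, 4, 6, 8, 9, 10}, so each is used; only E can be 3, hence E = 3.
K and L between them cover only {8, 9} — a naked pair. Remove those values from G, J.
G's domain is down to {10}, so G = 10. Eliminate 10 elsewhere: J.
So 6 goes to J.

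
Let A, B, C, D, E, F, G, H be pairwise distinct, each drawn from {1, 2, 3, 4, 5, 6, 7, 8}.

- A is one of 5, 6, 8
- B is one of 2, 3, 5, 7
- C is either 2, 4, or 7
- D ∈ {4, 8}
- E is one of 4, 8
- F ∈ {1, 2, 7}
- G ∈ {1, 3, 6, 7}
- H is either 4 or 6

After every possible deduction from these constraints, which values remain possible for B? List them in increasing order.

2, 3, 7

D and E share exactly the 2 values {4, 8}; by pigeonhole those values go to them, so strike 4, 8 from A, C, H.
H must be 6 (only option left). Strike 6 from A, G.
That leaves A = 5. So B can't be 5.
No further eliminations apply; B can still be any of 2, 3, 7.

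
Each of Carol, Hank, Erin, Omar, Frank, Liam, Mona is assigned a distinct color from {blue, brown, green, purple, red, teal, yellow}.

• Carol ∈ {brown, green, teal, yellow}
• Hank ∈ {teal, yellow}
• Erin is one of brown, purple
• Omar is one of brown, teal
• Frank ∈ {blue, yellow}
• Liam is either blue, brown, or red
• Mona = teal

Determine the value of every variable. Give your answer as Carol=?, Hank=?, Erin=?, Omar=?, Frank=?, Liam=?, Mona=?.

Carol=green, Hank=yellow, Erin=purple, Omar=brown, Frank=blue, Liam=red, Mona=teal

Mona's domain is down to {teal}, so Mona = teal. Eliminate teal elsewhere: Carol, Hank, Omar.
That leaves Hank = yellow. Remove yellow from Carol, Frank.
Omar's domain is down to {brown}, so Omar = brown. Strike brown from Carol, Erin, Liam.
Frank's domain is down to {blue}, so Frank = blue. Remove blue from Liam.
Liam's domain is down to {red}, so Liam = red.
That leaves Carol = green.
Erin's domain is down to {purple}, so Erin = purple.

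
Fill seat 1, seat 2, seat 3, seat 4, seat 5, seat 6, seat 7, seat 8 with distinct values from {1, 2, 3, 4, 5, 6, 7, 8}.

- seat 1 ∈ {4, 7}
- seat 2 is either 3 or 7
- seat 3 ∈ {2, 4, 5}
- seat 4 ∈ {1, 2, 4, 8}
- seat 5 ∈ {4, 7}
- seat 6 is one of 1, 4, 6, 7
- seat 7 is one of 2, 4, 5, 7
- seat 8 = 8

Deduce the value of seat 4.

1

seat 8 must be 8 (only option left). Strike 8 from seat 4.
Among the 7 still-open variables, 3 fits only seat 2 (and all 7 values in {1, 2, 3, 4, 5, 6, 7} must be used), so seat 2 = 3.
Among the 6 still-open variables, 6 fits only seat 6 (and all 6 values in {1, 2, 4, 5, 6, 7} must be used), so seat 6 = 6.
Among the 5 still-open variables, 1 fits only seat 4 (and all 5 values in {1, 2, 4, 5, 7} must be used), so seat 4 = 1.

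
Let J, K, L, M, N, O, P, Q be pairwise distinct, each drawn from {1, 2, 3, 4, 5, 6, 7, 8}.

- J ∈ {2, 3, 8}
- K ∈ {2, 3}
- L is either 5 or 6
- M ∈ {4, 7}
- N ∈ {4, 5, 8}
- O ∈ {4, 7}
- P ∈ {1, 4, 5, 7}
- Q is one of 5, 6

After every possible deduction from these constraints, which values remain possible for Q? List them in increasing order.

The 8 variables together cover exactly {1, 2, 3, 4, 5, 6, 7, 8} — 8 values for 8 variables — and 1 appears only in P's list, so P = 1.
L and Q share exactly the 2 values {5, 6}; by pigeonhole those values go to them, so strike 5, 6 from N.
The 2 variables M and O are confined to {4, 7}, which locks those values in; drop them from N.
N has just one choice, so N = 8. Strike 8 from J.
No further eliminations apply; Q can still be any of 5, 6.

5, 6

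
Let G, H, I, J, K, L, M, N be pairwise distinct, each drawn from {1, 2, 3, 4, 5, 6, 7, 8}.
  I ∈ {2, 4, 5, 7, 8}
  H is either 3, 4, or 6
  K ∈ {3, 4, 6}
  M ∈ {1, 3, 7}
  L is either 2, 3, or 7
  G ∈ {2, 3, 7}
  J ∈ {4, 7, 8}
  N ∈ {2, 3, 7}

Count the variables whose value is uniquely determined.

3

Among the 8 variables, 1 fits only M (and all 8 values in {1, 2, 3, 4, 5, 6, 7, 8} must be used), so M = 1.
The 7 still-open variables draw from only 7 values {2, 3, 4, 5, 6, 7, 8}, so each is used; only I can be 5, hence I = 5.
Among the 6 still-open variables, 8 fits only J (and all 6 values in {2, 3, 4, 6, 7, 8} must be used), so J = 8.
The 3 variables G, L, N are confined to {2, 3, 7}, which locks those values in; drop them from H, K.
Determined: I=5, J=8, M=1. The other variables each still have more than one consistent value. That makes 3.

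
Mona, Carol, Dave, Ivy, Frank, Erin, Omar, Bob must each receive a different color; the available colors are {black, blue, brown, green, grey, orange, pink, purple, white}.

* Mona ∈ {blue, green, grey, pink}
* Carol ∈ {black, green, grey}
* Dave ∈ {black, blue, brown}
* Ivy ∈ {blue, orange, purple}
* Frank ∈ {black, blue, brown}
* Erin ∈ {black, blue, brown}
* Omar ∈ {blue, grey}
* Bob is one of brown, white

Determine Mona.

The 3 variables Dave, Frank, Erin are confined to {black, blue, brown}, which locks those values in; drop them from Mona, Carol, Ivy, Omar, Bob.
That leaves Omar = grey. So Mona, Carol can't be grey.
Bob's domain is down to {white}, so Bob = white.
That leaves Carol = green. So Mona can't be green.
So Mona = pink.

pink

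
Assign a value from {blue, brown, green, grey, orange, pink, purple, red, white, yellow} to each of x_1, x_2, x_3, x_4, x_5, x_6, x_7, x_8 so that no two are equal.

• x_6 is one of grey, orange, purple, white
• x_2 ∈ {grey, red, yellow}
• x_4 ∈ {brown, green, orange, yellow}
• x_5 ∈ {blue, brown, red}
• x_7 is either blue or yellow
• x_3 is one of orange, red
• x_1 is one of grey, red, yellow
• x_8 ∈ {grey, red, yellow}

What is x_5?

brown

The 3 variables x_1, x_2, x_8 are confined to {grey, red, yellow}, which locks those values in; drop them from x_3, x_4, x_5, x_6, x_7.
That leaves x_3 = orange. Remove orange from x_4, x_6.
x_7 has just one choice, so x_7 = blue. Strike blue from x_5.
So x_5 = brown.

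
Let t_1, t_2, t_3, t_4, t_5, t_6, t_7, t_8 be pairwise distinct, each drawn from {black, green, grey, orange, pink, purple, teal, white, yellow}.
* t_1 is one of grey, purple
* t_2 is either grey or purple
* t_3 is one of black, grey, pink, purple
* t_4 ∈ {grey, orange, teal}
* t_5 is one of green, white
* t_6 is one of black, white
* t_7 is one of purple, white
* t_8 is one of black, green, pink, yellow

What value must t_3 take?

pink

The 2 variables t_1 and t_2 are confined to {grey, purple}, which locks those values in; drop them from t_3, t_4, t_7.
t_7 has just one choice, so t_7 = white. Strike white from t_5, t_6.
That leaves t_5 = green. So t_8 can't be green.
That leaves t_6 = black. So t_3, t_8 can't be black.
So t_3 = pink.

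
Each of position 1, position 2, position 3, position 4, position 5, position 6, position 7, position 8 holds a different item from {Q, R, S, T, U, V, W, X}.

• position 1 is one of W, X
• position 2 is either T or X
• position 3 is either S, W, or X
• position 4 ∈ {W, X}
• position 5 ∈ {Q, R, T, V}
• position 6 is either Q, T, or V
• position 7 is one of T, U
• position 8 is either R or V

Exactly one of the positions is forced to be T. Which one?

The 8 variables draw from only 8 values {Q, R, S, T, U, V, W, X}, so each is used; only position 3 can be S, hence position 3 = S.
The 7 still-open variables together cover exactly {Q, R, T, U, V, W, X} — 7 values for 7 variables — and U appears only in position 7's list, so position 7 = U.
position 1 and position 4 between them cover only {W, X} — a naked pair. Remove those values from position 2.
So T goes to position 2.

position 2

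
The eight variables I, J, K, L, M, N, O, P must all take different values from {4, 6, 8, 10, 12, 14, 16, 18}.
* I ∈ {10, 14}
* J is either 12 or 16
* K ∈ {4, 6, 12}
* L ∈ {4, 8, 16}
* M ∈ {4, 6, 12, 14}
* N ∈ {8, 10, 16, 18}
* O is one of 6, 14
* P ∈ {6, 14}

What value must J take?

16

The 8 variables together cover exactly {4, 6, 8, 10, 12, 14, 16, 18} — 8 values for 8 variables — and 18 appears only in N's list, so N = 18.
Among the 7 still-open variables, 8 fits only L (and all 7 values in {4, 6, 8, 10, 12, 14, 16} must be used), so L = 8.
Among the 6 still-open variables, 10 fits only I (and all 6 values in {4, 6, 10, 12, 14, 16} must be used), so I = 10.
The 5 still-open variables draw from only 5 values {4, 6, 12, 14, 16}, so each is used; only J can be 16, hence J = 16.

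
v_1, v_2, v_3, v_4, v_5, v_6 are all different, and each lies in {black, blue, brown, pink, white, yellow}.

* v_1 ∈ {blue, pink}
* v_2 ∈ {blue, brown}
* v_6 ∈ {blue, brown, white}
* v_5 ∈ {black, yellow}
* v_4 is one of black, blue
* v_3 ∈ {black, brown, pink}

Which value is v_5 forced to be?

yellow

The 6 variables draw from only 6 values {black, blue, brown, pink, white, yellow}, so each is used; only v_6 can be white, hence v_6 = white.
The 5 still-open variables together cover exactly {black, blue, brown, pink, yellow} — 5 values for 5 variables — and yellow appears only in v_5's list, so v_5 = yellow.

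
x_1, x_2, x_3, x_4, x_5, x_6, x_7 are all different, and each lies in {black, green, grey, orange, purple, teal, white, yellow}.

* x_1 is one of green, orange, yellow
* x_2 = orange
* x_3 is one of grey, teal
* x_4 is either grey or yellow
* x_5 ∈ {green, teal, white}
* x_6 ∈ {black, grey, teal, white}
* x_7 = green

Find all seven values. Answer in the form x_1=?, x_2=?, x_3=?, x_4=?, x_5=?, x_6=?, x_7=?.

x_2 must be orange (only option left). Remove orange from x_1.
x_7's domain is down to {green}, so x_7 = green. Strike green from x_1, x_5.
That leaves x_1 = yellow. So x_4 can't be yellow.
x_4 must be grey (only option left). Remove grey from x_3, x_6.
That leaves x_3 = teal. Remove teal from x_5, x_6.
That leaves x_5 = white. Strike white from x_6.
x_6 has just one choice, so x_6 = black.

x_1=yellow, x_2=orange, x_3=teal, x_4=grey, x_5=white, x_6=black, x_7=green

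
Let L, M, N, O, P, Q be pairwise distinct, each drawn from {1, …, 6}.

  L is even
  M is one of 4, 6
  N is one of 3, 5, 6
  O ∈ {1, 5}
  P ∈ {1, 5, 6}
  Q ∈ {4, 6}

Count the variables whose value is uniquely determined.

The 6 variables draw from only 6 values {1, 2, 3, 4, 5, 6}, so each is used; only L can be 2, hence L = 2.
Among the 5 still-open variables, 3 fits only N (and all 5 values in {1, 3, 4, 5, 6} must be used), so N = 3.
M and Q between them cover only {4, 6} — a naked pair. Remove those values from P.
Determined: L=2, N=3. The other variables each still have more than one consistent value. That makes 2.

2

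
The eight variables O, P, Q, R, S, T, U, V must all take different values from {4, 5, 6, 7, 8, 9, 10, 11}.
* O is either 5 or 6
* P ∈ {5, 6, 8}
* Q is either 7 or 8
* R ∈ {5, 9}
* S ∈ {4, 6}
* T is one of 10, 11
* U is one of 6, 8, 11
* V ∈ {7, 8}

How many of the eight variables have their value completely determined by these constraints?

4

The 8 variables draw from only 8 values {4, 5, 6, 7, 8, 9, 10, 11}, so each is used; only S can be 4, hence S = 4.
Among the 7 still-open variables, 9 fits only R (and all 7 values in {5, 6, 7, 8, 9, 10, 11} must be used), so R = 9.
The 6 still-open variables together cover exactly {5, 6, 7, 8, 10, 11} — 6 values for 6 variables — and 10 appears only in T's list, so T = 10.
The 5 still-open variables draw from only 5 values {5, 6, 7, 8, 11}, so each is used; only U can be 11, hence U = 11.
The 2 variables Q and V are confined to {7, 8}, which locks those values in; drop them from P.
Determined: R=9, S=4, T=10, U=11. The other variables each still have more than one consistent value. That makes 4.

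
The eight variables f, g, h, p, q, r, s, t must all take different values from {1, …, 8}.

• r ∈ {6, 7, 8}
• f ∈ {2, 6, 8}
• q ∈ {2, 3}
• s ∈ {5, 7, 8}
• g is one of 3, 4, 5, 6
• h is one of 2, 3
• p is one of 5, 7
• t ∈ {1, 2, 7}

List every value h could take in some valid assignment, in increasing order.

2, 3

The 8 variables together cover exactly {1, 2, 3, 4, 5, 6, 7, 8} — 8 values for 8 variables — and 1 appears only in t's list, so t = 1.
The 7 still-open variables draw from only 7 values {2, 3, 4, 5, 6, 7, 8}, so each is used; only g can be 4, hence g = 4.
h and q share exactly the 2 values {2, 3}; by pigeonhole those values go to them, so strike 2, 3 from f.
No further eliminations apply; h can still be any of 2, 3.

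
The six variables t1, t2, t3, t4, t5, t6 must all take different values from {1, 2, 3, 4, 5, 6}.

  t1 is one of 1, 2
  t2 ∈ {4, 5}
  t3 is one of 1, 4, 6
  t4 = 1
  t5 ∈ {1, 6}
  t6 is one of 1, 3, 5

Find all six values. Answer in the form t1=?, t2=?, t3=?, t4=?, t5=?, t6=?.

t4 has just one choice, so t4 = 1. Strike 1 from t1, t3, t5, t6.
t5's domain is down to {6}, so t5 = 6. Strike 6 from t3.
t1 has just one choice, so t1 = 2.
t3's domain is down to {4}, so t3 = 4. Remove 4 from t2.
t2's domain is down to {5}, so t2 = 5. Remove 5 from t6.
That leaves t6 = 3.

t1=2, t2=5, t3=4, t4=1, t5=6, t6=3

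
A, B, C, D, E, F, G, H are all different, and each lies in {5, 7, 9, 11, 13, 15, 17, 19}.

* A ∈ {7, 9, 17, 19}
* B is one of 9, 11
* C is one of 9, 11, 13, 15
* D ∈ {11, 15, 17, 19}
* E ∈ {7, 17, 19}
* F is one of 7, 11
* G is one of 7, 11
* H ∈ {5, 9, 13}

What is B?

The 8 variables together cover exactly {5, 7, 9, 11, 13, 15, 17, 19} — 8 values for 8 variables — and 5 appears only in H's list, so H = 5.
The 7 still-open variables draw from only 7 values {7, 9, 11, 13, 15, 17, 19}, so each is used; only C can be 13, hence C = 13.
Among the 6 still-open variables, 15 fits only D (and all 6 values in {7, 9, 11, 15, 17, 19} must be used), so D = 15.
F and G between them cover only {7, 11} — a naked pair. Remove those values from A, B, E.
So B = 9.

9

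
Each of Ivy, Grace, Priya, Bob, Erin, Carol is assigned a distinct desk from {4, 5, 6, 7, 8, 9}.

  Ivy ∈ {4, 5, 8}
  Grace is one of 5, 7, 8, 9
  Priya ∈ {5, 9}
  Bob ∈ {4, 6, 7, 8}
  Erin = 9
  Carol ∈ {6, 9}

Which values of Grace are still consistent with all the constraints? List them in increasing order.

7, 8

Erin's domain is down to {9}, so Erin = 9. So Grace, Priya, Carol can't be 9.
That leaves Carol = 6. Remove 6 from Bob.
Priya has just one choice, so Priya = 5. Strike 5 from Ivy, Grace.
No further eliminations apply; Grace can still be any of 7, 8.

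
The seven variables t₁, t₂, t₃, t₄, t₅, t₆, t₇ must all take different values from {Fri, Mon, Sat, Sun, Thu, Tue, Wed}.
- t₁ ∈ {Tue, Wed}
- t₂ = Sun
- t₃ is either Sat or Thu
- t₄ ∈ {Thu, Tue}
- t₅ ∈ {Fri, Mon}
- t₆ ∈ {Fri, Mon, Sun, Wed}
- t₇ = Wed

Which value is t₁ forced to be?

Tue

t₂'s domain is down to {Sun}, so t₂ = Sun. So t₆ can't be Sun.
t₇ must be Wed (only option left). Eliminate Wed elsewhere: t₁, t₆.
So t₁ = Tue.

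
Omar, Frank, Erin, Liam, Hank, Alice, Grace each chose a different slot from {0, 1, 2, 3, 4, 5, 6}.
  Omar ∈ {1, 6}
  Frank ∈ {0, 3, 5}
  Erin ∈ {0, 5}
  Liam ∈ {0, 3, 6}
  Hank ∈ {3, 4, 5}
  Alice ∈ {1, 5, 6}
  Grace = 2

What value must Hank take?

4

Grace's domain is down to {2}, so Grace = 2.
The 6 still-open variables draw from only 6 values {0, 1, 3, 4, 5, 6}, so each is used; only Hank can be 4, hence Hank = 4.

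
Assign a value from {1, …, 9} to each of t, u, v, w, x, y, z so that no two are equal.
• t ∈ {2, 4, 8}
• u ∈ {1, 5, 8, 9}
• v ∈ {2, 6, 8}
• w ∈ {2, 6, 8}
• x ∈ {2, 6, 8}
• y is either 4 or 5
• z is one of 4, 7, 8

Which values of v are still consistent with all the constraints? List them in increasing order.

v, w, x share exactly the 3 values {2, 6, 8}; by pigeonhole those values go to them, so strike 2, 6, 8 from t, u, z.
That leaves t = 4. So y, z can't be 4.
That leaves y = 5. So u can't be 5.
z's domain is down to {7}, so z = 7.
No further eliminations apply; v can still be any of 2, 6, 8.

2, 6, 8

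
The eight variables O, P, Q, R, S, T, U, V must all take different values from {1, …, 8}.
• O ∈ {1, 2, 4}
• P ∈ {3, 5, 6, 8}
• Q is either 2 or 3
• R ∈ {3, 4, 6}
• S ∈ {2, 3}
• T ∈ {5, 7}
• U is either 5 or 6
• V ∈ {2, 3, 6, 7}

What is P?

8

Among the 8 variables, 1 fits only O (and all 8 values in {1, 2, 3, 4, 5, 6, 7, 8} must be used), so O = 1.
The 7 still-open variables draw from only 7 values {2, 3, 4, 5, 6, 7, 8}, so each is used; only R can be 4, hence R = 4.
The 6 still-open variables draw from only 6 values {2, 3, 5, 6, 7, 8}, so each is used; only P can be 8, hence P = 8.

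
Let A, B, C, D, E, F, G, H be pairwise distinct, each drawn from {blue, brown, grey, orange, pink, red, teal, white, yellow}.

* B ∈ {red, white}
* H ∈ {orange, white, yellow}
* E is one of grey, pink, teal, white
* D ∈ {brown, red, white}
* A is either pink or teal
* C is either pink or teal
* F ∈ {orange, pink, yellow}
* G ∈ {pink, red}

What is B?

The 8 variables together cover exactly {brown, grey, orange, pink, red, teal, white, yellow} — 8 values for 8 variables — and brown appears only in D's list, so D = brown.
The 7 still-open variables draw from only 7 values {grey, orange, pink, red, teal, white, yellow}, so each is used; only E can be grey, hence E = grey.
The 2 variables A and C are confined to {pink, teal}, which locks those values in; drop them from F, G.
That leaves G = red. Remove red from B.
So B = white.

white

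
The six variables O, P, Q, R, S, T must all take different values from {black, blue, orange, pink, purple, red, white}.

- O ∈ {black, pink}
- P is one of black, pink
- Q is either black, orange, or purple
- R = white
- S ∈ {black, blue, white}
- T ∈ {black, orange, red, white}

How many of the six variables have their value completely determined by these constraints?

R's domain is down to {white}, so R = white. So S, T can't be white.
O and P share exactly the 2 values {black, pink}; by pigeonhole those values go to them, so strike black, pink from Q, S, T.
S must be blue (only option left).
Determined: R=white, S=blue. The other variables each still have more than one consistent value. That makes 2.

2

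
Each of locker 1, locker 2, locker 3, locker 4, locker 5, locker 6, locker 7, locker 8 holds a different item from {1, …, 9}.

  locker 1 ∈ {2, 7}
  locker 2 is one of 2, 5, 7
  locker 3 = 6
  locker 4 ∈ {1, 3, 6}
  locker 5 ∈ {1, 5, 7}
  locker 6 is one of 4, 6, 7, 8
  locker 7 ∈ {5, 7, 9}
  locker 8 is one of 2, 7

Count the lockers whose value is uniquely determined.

5

locker 3 has just one choice, so locker 3 = 6. So locker 4, locker 6 can't be 6.
locker 1 and locker 8 between them cover only {2, 7} — a naked pair. Remove those values from locker 2, locker 5, locker 6, locker 7.
locker 2 has just one choice, so locker 2 = 5. Remove 5 from locker 5, locker 7.
That leaves locker 5 = 1. Eliminate 1 elsewhere: locker 4.
locker 7 has just one choice, so locker 7 = 9.
locker 4 has just one choice, so locker 4 = 3.
Determined: locker 2=5, locker 3=6, locker 4=3, locker 5=1, locker 7=9. The other lockers each still have more than one consistent value. That makes 5.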